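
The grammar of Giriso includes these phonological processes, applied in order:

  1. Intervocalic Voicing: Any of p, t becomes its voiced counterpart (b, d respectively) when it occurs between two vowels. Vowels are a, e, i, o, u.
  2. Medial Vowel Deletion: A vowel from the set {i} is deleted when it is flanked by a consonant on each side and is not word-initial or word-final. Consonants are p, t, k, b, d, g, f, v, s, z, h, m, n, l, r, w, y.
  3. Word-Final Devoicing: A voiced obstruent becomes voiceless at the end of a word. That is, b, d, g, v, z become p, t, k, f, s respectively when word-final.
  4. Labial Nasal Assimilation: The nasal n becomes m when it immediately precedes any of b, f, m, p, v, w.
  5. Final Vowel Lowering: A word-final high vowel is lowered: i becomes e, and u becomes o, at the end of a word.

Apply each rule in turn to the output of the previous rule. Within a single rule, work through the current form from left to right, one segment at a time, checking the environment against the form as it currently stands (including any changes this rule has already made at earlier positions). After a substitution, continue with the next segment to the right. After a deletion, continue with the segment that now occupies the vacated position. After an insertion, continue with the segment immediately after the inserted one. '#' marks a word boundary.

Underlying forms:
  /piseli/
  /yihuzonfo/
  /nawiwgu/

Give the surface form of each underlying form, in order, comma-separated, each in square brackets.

/piseli/:
  1 Intervocalic Voicing: no change — [piseli]
  2 Medial Vowel Deletion: [piseli] → [pseli]
  3 Word-Final Devoicing: no change — [pseli]
  4 Labial Nasal Assimilation: no change — [pseli]
  5 Final Vowel Lowering: [pseli] → [psele]
/yihuzonfo/:
  1 Intervocalic Voicing: no change — [yihuzonfo]
  2 Medial Vowel Deletion: [yihuzonfo] → [yhuzonfo]
  3 Word-Final Devoicing: no change — [yhuzonfo]
  4 Labial Nasal Assimilation: [yhuzonfo] → [yhuzomfo]
  5 Final Vowel Lowering: no change — [yhuzomfo]
/nawiwgu/:
  1 Intervocalic Voicing: no change — [nawiwgu]
  2 Medial Vowel Deletion: [nawiwgu] → [nawwgu]
  3 Word-Final Devoicing: no change — [nawwgu]
  4 Labial Nasal Assimilation: no change — [nawwgu]
  5 Final Vowel Lowering: [nawwgu] → [nawwgo]

[psele], [yhuzomfo], [nawwgo]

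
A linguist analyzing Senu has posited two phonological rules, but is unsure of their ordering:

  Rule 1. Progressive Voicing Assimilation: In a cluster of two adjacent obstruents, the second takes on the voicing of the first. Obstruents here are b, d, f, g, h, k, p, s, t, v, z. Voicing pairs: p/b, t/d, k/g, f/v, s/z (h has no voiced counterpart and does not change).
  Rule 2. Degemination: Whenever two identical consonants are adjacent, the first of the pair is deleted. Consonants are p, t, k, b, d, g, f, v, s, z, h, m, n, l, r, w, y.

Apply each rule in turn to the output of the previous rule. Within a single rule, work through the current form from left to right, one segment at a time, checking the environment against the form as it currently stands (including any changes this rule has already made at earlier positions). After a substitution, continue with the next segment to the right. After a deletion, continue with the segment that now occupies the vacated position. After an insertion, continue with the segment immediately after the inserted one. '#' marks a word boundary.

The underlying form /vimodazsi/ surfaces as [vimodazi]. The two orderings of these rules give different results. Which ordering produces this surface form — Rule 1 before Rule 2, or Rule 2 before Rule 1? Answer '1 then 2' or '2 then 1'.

Order 1 then 2:
  1 Progressive Voicing Assimilation: [vimodazsi] → [vimodazzi]
  2 Degemination: [vimodazzi] → [vimodazi]
  result: [vimodazi]
Order 2 then 1:
  2 Degemination: no change — [vimodazsi]
  1 Progressive Voicing Assimilation: [vimodazsi] → [vimodazzi]
  result: [vimodazzi]

1 then 2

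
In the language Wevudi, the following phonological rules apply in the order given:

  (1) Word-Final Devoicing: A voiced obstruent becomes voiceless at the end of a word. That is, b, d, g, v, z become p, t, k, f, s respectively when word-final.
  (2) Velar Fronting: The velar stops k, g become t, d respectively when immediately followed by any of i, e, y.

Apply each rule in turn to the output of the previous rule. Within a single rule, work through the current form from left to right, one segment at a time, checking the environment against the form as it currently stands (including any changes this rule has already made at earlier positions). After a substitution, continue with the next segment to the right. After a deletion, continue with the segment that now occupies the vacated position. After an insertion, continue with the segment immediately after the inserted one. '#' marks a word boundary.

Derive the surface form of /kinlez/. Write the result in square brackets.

[tinles]

(1) Word-Final Devoicing: [kinlez] → [kinles]
(2) Velar Fronting: [kinles] → [tinles]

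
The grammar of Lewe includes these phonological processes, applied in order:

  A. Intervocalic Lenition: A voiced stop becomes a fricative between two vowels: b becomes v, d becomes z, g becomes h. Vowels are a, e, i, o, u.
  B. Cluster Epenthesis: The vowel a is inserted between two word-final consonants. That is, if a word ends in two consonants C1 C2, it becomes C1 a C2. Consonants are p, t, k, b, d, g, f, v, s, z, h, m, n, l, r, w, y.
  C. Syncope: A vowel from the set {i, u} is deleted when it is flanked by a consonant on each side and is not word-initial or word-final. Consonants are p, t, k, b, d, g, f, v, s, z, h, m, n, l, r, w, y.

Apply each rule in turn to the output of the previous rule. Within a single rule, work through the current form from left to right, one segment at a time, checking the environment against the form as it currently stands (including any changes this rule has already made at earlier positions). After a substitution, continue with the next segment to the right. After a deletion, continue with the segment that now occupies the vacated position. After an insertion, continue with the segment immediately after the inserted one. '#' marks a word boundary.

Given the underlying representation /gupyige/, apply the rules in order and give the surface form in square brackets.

A Intervocalic Lenition: [gupyige] → [gupyihe]
B Cluster Epenthesis: no change — [gupyihe]
C Syncope: [gupyihe] → [gpyhe]

[gpyhe]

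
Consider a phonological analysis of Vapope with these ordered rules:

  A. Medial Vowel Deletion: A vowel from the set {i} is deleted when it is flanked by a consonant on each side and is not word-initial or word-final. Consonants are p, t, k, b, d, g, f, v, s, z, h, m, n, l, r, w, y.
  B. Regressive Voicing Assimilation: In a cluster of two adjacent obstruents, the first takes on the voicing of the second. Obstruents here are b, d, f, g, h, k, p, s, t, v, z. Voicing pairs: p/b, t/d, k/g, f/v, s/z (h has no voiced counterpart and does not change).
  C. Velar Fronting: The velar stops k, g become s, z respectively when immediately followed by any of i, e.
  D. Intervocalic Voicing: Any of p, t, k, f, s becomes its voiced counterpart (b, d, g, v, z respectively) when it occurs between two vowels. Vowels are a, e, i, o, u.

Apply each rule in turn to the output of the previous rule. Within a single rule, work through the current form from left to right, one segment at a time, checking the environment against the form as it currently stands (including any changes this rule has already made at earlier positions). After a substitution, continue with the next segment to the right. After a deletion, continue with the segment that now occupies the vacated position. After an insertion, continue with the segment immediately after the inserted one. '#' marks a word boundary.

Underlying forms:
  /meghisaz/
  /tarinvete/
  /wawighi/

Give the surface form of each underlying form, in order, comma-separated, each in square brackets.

/meghisaz/:
  A Medial Vowel Deletion: [meghisaz] → [meghsaz]
  B Regressive Voicing Assimilation: [meghsaz] → [mekhsaz]
  C Velar Fronting: no change — [mekhsaz]
  D Intervocalic Voicing: no change — [mekhsaz]
/tarinvete/:
  A Medial Vowel Deletion: [tarinvete] → [tarnvete]
  B Regressive Voicing Assimilation: no change — [tarnvete]
  C Velar Fronting: no change — [tarnvete]
  D Intervocalic Voicing: [tarnvete] → [tarnvede]
/wawighi/:
  A Medial Vowel Deletion: [wawighi] → [wawghi]
  B Regressive Voicing Assimilation: [wawghi] → [wawkhi]
  C Velar Fronting: no change — [wawkhi]
  D Intervocalic Voicing: no change — [wawkhi]

[mekhsaz], [tarnvede], [wawkhi]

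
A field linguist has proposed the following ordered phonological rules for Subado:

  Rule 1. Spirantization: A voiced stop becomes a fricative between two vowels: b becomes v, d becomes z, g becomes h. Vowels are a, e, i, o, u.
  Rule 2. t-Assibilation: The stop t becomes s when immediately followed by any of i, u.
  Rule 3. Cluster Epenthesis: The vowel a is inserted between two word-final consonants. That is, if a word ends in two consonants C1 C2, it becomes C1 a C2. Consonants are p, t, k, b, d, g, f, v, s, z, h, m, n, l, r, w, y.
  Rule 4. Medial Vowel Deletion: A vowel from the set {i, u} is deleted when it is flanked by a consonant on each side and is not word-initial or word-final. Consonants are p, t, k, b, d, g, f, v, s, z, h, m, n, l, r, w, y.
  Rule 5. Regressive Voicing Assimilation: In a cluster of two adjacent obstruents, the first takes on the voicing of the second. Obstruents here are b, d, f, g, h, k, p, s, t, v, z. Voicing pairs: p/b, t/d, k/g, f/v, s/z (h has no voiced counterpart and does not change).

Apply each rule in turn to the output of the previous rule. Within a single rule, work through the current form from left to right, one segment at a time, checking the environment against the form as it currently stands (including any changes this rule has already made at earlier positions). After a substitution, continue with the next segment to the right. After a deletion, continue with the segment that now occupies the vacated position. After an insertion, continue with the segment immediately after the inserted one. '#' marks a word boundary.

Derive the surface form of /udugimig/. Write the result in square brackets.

Rule 1 Spirantization: [udugimig] → [uzuhimig]
Rule 2 t-Assibilation: no change — [uzuhimig]
Rule 3 Cluster Epenthesis: no change — [uzuhimig]
Rule 4 Medial Vowel Deletion: [uzuhimig] → [uzhmg]
Rule 5 Regressive Voicing Assimilation: [uzhmg] → [ushmg]

[ushmg]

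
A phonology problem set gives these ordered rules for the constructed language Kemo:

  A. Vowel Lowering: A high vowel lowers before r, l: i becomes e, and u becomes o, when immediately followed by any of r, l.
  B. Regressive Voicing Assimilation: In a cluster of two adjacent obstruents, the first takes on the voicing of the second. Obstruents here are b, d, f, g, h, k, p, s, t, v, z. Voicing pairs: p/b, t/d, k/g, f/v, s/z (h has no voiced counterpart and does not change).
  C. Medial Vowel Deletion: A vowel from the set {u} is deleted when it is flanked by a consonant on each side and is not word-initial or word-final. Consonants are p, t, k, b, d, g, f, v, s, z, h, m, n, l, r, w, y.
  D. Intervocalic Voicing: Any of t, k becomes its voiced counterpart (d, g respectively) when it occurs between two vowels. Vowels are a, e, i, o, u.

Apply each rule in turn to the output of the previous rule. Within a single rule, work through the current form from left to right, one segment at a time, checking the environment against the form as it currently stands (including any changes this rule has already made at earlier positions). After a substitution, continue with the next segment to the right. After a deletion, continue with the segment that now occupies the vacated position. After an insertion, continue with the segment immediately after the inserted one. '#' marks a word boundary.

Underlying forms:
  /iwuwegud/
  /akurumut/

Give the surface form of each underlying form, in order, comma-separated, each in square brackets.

[iwwegd], [agormt]

/iwuwegud/:
  A Vowel Lowering: no change — [iwuwegud]
  B Regressive Voicing Assimilation: no change — [iwuwegud]
  C Medial Vowel Deletion: [iwuwegud] → [iwwegd]
  D Intervocalic Voicing: no change — [iwwegd]
/akurumut/:
  A Vowel Lowering: [akurumut] → [akorumut]
  B Regressive Voicing Assimilation: no change — [akorumut]
  C Medial Vowel Deletion: [akorumut] → [akormt]
  D Intervocalic Voicing: [akormt] → [agormt]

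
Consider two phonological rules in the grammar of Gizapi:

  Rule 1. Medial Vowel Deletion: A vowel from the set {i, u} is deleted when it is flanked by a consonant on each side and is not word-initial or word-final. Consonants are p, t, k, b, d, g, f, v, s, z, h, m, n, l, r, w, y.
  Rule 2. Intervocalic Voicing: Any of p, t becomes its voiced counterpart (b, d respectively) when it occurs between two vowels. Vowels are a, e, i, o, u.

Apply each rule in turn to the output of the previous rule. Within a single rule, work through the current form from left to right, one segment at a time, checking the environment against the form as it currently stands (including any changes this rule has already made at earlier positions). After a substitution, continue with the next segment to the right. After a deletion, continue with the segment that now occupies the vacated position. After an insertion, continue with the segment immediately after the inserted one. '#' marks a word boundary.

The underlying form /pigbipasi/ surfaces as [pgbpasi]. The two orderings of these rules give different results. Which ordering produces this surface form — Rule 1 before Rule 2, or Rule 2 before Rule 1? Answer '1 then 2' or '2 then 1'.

1 then 2

Order 1 then 2:
  1 Medial Vowel Deletion: [pigbipasi] → [pgbpasi]
  2 Intervocalic Voicing: no change — [pgbpasi]
  result: [pgbpasi]
Order 2 then 1:
  2 Intervocalic Voicing: [pigbipasi] → [pigbibasi]
  1 Medial Vowel Deletion: [pigbibasi] → [pgbbasi]
  result: [pgbbasi]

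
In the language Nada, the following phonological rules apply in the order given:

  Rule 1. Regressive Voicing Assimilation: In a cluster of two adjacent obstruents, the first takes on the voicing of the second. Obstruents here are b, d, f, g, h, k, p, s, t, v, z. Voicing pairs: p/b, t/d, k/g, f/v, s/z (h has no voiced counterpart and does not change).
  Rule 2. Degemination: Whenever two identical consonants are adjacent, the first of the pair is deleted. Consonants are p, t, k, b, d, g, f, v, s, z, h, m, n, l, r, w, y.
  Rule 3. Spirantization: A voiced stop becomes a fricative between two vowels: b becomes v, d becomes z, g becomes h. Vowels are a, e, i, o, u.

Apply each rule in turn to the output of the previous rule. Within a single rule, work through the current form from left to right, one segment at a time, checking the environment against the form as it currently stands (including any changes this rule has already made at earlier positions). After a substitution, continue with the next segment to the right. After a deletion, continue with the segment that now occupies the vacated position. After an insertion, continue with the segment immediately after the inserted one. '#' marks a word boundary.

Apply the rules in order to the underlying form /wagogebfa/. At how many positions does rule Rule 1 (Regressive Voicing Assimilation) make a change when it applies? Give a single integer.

Rule 1 Regressive Voicing Assimilation: [wagogebfa] → [wagogepfa]
Rule 2 Degemination: no change — [wagogepfa]
Rule 3 Spirantization: [wagogepfa] → [wahohepfa]
Rule Rule 1 changed 1 position(s).

1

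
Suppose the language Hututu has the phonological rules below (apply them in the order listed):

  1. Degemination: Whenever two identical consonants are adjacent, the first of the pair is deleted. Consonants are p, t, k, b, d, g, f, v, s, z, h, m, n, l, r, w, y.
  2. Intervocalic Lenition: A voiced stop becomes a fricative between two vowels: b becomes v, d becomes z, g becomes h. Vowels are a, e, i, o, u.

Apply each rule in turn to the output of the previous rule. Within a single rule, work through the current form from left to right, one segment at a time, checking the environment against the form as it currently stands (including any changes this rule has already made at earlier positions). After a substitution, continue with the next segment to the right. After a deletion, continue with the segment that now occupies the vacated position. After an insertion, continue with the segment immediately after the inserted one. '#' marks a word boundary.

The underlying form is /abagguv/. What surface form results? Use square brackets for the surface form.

1 Degemination: [abagguv] → [abaguv]
2 Intervocalic Lenition: [abaguv] → [avahuv]

[avahuv]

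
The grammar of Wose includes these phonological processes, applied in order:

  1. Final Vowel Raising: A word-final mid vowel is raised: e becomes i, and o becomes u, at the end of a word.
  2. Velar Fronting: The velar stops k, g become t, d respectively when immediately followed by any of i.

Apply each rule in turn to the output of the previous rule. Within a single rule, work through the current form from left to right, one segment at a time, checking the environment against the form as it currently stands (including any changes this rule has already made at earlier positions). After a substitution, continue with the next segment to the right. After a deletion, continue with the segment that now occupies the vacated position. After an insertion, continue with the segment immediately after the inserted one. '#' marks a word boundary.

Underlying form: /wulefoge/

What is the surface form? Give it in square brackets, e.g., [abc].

1 Final Vowel Raising: [wulefoge] → [wulefogi]
2 Velar Fronting: [wulefogi] → [wulefodi]

[wulefodi]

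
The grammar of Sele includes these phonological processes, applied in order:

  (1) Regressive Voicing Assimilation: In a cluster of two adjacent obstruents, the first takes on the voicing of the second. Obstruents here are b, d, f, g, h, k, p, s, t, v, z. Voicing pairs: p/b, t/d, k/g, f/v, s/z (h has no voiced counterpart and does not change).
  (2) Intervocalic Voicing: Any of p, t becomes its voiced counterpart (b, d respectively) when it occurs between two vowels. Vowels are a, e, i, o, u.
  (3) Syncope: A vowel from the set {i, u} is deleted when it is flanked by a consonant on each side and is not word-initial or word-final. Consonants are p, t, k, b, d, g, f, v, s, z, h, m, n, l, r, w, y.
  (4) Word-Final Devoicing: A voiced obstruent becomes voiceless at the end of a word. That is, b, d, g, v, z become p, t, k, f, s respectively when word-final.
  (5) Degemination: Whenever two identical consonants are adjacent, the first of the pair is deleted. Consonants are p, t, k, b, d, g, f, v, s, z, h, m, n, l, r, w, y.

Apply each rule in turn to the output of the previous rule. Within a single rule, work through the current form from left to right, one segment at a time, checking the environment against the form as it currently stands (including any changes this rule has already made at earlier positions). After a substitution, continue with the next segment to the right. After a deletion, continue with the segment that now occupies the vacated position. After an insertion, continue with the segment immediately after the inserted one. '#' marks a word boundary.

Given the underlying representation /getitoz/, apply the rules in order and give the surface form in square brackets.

[gedos]

(1) Regressive Voicing Assimilation: no change — [getitoz]
(2) Intervocalic Voicing: [getitoz] → [gedidoz]
(3) Syncope: [gedidoz] → [geddoz]
(4) Word-Final Devoicing: [geddoz] → [geddos]
(5) Degemination: [geddos] → [gedos]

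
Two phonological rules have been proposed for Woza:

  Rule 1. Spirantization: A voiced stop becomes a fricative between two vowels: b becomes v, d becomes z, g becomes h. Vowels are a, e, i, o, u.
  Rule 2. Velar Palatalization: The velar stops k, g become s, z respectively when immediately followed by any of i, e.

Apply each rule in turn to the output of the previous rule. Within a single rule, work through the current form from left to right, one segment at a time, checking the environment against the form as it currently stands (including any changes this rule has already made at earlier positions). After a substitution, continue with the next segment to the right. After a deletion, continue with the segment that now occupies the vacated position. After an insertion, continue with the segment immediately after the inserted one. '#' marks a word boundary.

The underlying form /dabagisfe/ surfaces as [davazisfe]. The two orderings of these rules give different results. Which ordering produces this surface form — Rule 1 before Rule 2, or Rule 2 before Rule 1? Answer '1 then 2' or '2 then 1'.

Order 1 then 2:
  1 Spirantization: [dabagisfe] → [davahisfe]
  2 Velar Palatalization: no change — [davahisfe]
  result: [davahisfe]
Order 2 then 1:
  2 Velar Palatalization: [dabagisfe] → [dabazisfe]
  1 Spirantization: [dabazisfe] → [davazisfe]
  result: [davazisfe]

2 then 1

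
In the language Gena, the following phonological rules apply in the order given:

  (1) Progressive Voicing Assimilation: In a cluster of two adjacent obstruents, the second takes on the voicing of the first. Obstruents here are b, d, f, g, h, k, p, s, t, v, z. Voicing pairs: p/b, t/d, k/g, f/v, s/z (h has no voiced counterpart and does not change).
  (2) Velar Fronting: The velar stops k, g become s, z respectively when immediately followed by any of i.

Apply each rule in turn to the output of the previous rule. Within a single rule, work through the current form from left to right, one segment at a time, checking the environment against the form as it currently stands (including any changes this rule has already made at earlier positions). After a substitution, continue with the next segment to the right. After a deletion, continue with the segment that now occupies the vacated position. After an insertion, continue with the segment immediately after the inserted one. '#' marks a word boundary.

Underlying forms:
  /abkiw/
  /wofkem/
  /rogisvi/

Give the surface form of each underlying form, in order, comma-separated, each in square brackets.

/abkiw/:
  (1) Progressive Voicing Assimilation: [abkiw] → [abgiw]
  (2) Velar Fronting: [abgiw] → [abziw]
/wofkem/:
  (1) Progressive Voicing Assimilation: no change — [wofkem]
  (2) Velar Fronting: no change — [wofkem]
/rogisvi/:
  (1) Progressive Voicing Assimilation: [rogisvi] → [rogisfi]
  (2) Velar Fronting: [rogisfi] → [rozisfi]

[abziw], [wofkem], [rozisfi]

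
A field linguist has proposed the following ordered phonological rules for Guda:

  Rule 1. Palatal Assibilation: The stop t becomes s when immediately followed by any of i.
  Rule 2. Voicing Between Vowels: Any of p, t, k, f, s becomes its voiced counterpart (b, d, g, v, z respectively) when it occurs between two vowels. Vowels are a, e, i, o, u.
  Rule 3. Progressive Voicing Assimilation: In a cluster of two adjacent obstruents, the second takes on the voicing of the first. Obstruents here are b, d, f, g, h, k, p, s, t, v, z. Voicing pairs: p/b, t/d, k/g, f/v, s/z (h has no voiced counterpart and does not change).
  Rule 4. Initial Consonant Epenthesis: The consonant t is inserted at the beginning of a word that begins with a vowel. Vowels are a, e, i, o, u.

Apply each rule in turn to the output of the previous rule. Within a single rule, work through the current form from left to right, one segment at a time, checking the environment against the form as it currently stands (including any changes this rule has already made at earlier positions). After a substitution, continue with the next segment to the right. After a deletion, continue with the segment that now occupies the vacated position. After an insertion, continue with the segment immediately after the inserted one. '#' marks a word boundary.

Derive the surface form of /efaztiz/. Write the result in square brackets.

[tevazziz]

Rule 1 Palatal Assibilation: [efaztiz] → [efazsiz]
Rule 2 Voicing Between Vowels: [efazsiz] → [evazsiz]
Rule 3 Progressive Voicing Assimilation: [evazsiz] → [evazziz]
Rule 4 Initial Consonant Epenthesis: [evazziz] → [tevazziz]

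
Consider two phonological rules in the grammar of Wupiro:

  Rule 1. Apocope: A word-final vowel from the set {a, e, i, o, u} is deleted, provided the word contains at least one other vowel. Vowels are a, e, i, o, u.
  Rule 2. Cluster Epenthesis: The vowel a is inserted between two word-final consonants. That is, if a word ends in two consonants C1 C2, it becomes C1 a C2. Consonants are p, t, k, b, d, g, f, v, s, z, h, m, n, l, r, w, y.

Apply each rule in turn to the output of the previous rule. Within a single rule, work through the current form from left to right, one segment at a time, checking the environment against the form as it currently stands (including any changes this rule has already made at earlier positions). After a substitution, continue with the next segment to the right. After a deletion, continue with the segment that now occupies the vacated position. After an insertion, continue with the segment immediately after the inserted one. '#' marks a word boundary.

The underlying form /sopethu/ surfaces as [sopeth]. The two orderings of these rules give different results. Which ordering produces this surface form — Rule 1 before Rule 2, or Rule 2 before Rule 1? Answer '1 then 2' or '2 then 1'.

Order 1 then 2:
  1 Apocope: [sopethu] → [sopeth]
  2 Cluster Epenthesis: [sopeth] → [sopetah]
  result: [sopetah]
Order 2 then 1:
  2 Cluster Epenthesis: no change — [sopethu]
  1 Apocope: [sopethu] → [sopeth]
  result: [sopeth]

2 then 1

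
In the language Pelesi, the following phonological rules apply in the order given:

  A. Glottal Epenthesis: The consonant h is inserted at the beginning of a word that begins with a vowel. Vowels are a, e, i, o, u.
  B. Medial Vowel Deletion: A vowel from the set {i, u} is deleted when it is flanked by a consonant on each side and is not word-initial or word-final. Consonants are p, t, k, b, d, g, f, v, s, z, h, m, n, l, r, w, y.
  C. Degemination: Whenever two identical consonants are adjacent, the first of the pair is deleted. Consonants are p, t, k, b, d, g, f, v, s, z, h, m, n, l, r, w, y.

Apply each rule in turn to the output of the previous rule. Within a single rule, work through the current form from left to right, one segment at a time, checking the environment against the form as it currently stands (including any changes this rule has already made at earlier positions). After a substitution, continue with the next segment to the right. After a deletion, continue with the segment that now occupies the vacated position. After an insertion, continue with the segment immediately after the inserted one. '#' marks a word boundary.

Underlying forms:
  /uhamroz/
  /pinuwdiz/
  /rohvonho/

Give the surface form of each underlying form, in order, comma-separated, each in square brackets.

[hamroz], [pnwdz], [rohvonho]

/uhamroz/:
  A Glottal Epenthesis: [uhamroz] → [huhamroz]
  B Medial Vowel Deletion: [huhamroz] → [hhamroz]
  C Degemination: [hhamroz] → [hamroz]
/pinuwdiz/:
  A Glottal Epenthesis: no change — [pinuwdiz]
  B Medial Vowel Deletion: [pinuwdiz] → [pnwdz]
  C Degemination: no change — [pnwdz]
/rohvonho/:
  A Glottal Epenthesis: no change — [rohvonho]
  B Medial Vowel Deletion: no change — [rohvonho]
  C Degemination: no change — [rohvonho]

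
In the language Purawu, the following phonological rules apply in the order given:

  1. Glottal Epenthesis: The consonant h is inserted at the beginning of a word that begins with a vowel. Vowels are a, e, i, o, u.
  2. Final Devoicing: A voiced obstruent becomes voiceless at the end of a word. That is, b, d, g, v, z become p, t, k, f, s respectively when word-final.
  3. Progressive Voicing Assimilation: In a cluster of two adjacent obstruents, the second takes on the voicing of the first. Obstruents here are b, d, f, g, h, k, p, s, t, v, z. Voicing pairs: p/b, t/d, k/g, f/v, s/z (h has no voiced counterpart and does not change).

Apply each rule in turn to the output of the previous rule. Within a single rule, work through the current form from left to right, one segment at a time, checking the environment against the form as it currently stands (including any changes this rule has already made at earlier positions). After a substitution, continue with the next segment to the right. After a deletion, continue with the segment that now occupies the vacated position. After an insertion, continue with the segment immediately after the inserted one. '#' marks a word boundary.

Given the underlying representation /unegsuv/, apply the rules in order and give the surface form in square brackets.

1 Glottal Epenthesis: [unegsuv] → [hunegsuv]
2 Final Devoicing: [hunegsuv] → [hunegsuf]
3 Progressive Voicing Assimilation: [hunegsuf] → [hunegzuf]

[hunegzuf]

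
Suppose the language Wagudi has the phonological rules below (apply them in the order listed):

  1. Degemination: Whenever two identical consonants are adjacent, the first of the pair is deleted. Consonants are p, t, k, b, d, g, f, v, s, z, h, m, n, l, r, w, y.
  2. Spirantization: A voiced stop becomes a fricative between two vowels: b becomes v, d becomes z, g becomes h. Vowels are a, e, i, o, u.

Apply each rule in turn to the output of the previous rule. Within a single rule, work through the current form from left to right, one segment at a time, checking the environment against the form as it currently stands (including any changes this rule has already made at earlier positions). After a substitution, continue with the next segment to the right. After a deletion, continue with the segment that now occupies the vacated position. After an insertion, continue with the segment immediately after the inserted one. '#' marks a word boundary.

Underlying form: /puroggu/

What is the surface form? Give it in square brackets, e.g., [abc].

[purohu]

1 Degemination: [puroggu] → [purogu]
2 Spirantization: [purogu] → [purohu]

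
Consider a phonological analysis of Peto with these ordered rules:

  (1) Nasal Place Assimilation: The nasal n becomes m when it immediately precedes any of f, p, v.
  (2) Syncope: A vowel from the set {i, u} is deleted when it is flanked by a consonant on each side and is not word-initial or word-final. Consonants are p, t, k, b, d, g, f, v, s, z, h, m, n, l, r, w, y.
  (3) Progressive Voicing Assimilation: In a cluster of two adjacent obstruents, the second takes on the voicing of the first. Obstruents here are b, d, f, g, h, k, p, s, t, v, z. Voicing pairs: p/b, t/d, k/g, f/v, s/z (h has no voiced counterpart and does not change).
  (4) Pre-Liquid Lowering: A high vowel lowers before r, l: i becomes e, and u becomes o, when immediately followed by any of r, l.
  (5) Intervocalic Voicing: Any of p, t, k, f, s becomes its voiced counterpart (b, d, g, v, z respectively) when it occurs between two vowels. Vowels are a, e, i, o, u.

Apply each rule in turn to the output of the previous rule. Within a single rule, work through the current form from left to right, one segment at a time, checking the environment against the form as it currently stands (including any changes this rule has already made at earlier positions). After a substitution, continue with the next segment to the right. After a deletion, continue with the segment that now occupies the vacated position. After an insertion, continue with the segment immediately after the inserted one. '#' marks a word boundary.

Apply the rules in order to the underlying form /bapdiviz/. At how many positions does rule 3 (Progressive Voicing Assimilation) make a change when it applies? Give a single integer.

(1) Nasal Place Assimilation: no change — [bapdiviz]
(2) Syncope: [bapdiviz] → [bapdvz]
(3) Progressive Voicing Assimilation: [bapdvz] → [baptfs]
(4) Pre-Liquid Lowering: no change — [baptfs]
(5) Intervocalic Voicing: no change — [baptfs]
Rule 3 changed 3 position(s).

3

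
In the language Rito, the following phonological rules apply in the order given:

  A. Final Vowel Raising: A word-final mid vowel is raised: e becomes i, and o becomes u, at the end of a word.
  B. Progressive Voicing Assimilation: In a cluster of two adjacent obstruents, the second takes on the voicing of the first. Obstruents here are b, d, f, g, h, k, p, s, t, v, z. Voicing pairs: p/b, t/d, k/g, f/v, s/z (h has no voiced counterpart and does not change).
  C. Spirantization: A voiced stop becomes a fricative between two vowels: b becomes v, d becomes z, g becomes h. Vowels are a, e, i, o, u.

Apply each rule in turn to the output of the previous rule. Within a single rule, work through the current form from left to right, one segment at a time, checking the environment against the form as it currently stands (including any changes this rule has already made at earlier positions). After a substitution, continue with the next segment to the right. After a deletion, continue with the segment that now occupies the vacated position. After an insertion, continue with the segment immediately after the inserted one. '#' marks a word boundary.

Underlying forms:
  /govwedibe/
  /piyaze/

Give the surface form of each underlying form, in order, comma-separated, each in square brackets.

[govwezivi], [piyazi]

/govwedibe/:
  A Final Vowel Raising: [govwedibe] → [govwedibi]
  B Progressive Voicing Assimilation: no change — [govwedibi]
  C Spirantization: [govwedibi] → [govwezivi]
/piyaze/:
  A Final Vowel Raising: [piyaze] → [piyazi]
  B Progressive Voicing Assimilation: no change — [piyazi]
  C Spirantization: no change — [piyazi]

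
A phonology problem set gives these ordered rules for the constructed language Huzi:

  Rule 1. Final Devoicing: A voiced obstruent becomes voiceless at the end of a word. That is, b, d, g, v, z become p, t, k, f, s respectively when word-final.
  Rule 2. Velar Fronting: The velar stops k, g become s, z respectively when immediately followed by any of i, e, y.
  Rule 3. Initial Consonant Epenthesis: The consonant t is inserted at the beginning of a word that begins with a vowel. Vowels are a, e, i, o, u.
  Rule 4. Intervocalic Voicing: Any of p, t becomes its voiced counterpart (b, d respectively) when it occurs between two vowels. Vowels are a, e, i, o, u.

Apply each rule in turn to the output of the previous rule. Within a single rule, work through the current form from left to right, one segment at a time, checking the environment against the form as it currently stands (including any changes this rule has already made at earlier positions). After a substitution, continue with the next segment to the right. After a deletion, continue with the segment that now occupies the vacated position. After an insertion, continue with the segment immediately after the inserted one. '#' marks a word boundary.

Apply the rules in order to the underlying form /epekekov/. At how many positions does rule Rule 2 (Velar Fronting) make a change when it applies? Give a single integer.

1

Rule 1 Final Devoicing: [epekekov] → [epekekof]
Rule 2 Velar Fronting: [epekekof] → [epesekof]
Rule 3 Initial Consonant Epenthesis: [epesekof] → [tepesekof]
Rule 4 Intervocalic Voicing: [tepesekof] → [tebesekof]
Rule Rule 2 changed 1 position(s).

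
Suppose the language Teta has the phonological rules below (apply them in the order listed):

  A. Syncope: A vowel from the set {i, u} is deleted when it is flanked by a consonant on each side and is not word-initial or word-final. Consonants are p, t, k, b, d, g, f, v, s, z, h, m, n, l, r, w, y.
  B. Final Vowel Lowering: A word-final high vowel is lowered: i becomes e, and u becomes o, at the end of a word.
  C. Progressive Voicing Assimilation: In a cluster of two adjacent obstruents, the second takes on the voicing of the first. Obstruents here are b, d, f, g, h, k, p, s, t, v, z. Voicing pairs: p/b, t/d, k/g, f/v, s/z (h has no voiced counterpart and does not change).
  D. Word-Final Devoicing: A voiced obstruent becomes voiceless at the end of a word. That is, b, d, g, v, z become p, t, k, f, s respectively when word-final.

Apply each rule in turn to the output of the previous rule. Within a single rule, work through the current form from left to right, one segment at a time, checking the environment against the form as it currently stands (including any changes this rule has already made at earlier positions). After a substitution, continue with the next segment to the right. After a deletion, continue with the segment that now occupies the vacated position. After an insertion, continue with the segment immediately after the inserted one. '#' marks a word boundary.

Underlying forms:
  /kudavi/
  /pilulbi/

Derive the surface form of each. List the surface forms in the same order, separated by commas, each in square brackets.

[ktave], [pllbe]

/kudavi/:
  A Syncope: [kudavi] → [kdavi]
  B Final Vowel Lowering: [kdavi] → [kdave]
  C Progressive Voicing Assimilation: [kdave] → [ktave]
  D Word-Final Devoicing: no change — [ktave]
/pilulbi/:
  A Syncope: [pilulbi] → [pllbi]
  B Final Vowel Lowering: [pllbi] → [pllbe]
  C Progressive Voicing Assimilation: no change — [pllbe]
  D Word-Final Devoicing: no change — [pllbe]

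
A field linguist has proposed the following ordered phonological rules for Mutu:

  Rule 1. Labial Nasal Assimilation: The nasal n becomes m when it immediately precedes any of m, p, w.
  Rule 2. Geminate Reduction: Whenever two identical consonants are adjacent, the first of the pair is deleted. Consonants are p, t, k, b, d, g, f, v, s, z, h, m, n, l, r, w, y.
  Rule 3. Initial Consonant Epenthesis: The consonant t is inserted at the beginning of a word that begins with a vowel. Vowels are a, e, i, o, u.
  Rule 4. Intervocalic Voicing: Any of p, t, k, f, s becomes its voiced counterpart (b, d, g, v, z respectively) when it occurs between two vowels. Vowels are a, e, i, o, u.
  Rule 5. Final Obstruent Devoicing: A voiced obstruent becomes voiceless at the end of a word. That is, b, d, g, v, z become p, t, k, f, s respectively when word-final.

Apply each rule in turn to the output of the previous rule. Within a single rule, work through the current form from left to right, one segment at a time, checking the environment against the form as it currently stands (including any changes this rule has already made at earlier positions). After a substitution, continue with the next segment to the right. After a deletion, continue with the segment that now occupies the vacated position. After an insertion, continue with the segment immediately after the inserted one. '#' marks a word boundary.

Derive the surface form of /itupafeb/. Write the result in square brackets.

[tidubavep]

Rule 1 Labial Nasal Assimilation: no change — [itupafeb]
Rule 2 Geminate Reduction: no change — [itupafeb]
Rule 3 Initial Consonant Epenthesis: [itupafeb] → [titupafeb]
Rule 4 Intervocalic Voicing: [titupafeb] → [tidubaveb]
Rule 5 Final Obstruent Devoicing: [tidubaveb] → [tidubavep]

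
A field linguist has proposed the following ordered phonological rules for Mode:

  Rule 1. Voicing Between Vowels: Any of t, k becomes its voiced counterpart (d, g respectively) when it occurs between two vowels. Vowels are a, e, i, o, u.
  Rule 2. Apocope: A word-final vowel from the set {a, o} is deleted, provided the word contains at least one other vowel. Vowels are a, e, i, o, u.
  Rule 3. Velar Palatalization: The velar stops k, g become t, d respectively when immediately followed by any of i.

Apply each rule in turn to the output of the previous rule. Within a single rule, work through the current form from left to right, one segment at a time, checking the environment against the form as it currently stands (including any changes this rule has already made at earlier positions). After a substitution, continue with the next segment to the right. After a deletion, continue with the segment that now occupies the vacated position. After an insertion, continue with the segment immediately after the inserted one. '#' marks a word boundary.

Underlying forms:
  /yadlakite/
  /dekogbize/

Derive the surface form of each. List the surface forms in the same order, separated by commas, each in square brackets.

[yadladide], [degogbize]

/yadlakite/:
  Rule 1 Voicing Between Vowels: [yadlakite] → [yadlagide]
  Rule 2 Apocope: no change — [yadlagide]
  Rule 3 Velar Palatalization: [yadlagide] → [yadladide]
/dekogbize/:
  Rule 1 Voicing Between Vowels: [dekogbize] → [degogbize]
  Rule 2 Apocope: no change — [degogbize]
  Rule 3 Velar Palatalization: no change — [degogbize]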